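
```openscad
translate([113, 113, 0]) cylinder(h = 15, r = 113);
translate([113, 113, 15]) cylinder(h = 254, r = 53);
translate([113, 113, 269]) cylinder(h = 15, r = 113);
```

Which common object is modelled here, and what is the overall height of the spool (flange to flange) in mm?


A spool. The overall height is 284 mm.

Three coaxial cylinders, large–small–large — a spool. Two 15 mm flanges and a 254 mm core give 15 + 254 + 15 = 284 mm.


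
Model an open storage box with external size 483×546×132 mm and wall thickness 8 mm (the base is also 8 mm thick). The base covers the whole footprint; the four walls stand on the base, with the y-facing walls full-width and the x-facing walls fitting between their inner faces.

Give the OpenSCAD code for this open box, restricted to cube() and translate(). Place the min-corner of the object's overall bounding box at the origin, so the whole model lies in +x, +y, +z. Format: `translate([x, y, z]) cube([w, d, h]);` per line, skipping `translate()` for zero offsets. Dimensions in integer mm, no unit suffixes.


cube([483, 546, 8]);
translate([0, 0, 8]) cube([483, 8, 124]);
translate([0, 538, 8]) cube([483, 8, 124]);
translate([0, 8, 8]) cube([8, 530, 124]);
translate([475, 8, 8]) cube([8, 530, 124]);


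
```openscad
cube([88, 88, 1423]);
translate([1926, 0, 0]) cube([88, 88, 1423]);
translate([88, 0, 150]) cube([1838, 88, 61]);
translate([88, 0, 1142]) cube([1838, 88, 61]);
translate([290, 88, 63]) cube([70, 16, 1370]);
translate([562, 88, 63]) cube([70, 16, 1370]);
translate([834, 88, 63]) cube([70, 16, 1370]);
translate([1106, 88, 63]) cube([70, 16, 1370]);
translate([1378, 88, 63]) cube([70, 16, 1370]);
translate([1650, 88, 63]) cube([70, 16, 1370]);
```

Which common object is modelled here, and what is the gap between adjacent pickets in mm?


A fence section. The picket gap is 202 mm.

Two posts, two rails, 6 pickets — a fence section. Span 1838 mm holds 6 pickets of 70 mm with 7 equal gaps: ⌊(1838 − 6·70) / 7⌋ = 202 mm.


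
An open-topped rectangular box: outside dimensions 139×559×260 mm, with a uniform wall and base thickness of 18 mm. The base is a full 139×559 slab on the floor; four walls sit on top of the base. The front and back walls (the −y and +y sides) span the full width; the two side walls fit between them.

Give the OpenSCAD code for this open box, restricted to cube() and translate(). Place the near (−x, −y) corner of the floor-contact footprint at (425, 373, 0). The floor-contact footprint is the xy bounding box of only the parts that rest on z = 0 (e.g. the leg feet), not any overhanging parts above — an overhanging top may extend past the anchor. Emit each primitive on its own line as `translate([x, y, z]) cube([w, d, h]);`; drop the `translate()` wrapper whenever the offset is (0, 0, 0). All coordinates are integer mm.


translate([425, 373, 0]) cube([139, 559, 18]);
translate([425, 373, 18]) cube([139, 18, 242]);
translate([425, 914, 18]) cube([139, 18, 242]);
translate([425, 391, 18]) cube([18, 523, 242]);
translate([546, 391, 18]) cube([18, 523, 242]);


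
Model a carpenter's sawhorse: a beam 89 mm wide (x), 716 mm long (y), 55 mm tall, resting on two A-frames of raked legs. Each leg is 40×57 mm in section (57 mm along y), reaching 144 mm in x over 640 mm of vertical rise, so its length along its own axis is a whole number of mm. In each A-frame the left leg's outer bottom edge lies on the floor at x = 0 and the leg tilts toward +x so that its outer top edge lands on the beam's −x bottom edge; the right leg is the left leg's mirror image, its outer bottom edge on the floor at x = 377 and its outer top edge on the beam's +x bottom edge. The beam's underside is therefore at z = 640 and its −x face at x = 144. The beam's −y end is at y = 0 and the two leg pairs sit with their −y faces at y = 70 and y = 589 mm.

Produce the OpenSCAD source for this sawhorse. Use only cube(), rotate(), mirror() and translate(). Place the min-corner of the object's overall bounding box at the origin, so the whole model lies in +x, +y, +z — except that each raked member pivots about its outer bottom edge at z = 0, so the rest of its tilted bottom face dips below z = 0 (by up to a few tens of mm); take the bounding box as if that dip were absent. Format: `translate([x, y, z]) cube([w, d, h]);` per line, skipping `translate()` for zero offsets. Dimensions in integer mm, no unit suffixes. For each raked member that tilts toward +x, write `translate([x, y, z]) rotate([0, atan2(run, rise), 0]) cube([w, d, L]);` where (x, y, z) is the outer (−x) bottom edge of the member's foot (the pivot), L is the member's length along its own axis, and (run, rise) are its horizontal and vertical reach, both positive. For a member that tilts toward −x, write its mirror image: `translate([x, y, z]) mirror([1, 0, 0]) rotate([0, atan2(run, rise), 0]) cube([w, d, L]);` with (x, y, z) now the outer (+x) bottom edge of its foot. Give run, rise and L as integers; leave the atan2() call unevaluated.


translate([144, 0, 640]) cube([89, 716, 55]);
translate([0, 70, 0]) rotate([0, atan2(144, 640), 0]) cube([40, 57, 656]);
translate([377, 70, 0]) mirror([1, 0, 0]) rotate([0, atan2(144, 640), 0]) cube([40, 57, 656]);
translate([0, 589, 0]) rotate([0, atan2(144, 640), 0]) cube([40, 57, 656]);
translate([377, 589, 0]) mirror([1, 0, 0]) rotate([0, atan2(144, 640), 0]) cube([40, 57, 656]);


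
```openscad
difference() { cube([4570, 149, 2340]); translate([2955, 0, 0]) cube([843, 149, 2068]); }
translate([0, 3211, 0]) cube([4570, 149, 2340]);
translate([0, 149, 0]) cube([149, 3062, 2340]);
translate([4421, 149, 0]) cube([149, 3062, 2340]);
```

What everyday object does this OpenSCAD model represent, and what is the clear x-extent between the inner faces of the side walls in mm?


A single room. The interior width is 4272 mm.

Four walls enclosing a rectangle with a door in the front wall — a room. Outside width 4570 minus two 149 mm walls gives 4272 mm.


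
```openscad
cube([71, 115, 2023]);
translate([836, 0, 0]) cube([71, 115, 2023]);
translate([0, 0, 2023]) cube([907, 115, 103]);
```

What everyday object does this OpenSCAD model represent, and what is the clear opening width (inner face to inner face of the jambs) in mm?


A door frame. The clear opening width is 765 mm.

Two 2023 mm tall posts with a header on top — a door frame. The left jamb is 71 mm wide at x = 0; the right jamb starts at x = 836. The clear opening is 836 − 71 = 765 mm.


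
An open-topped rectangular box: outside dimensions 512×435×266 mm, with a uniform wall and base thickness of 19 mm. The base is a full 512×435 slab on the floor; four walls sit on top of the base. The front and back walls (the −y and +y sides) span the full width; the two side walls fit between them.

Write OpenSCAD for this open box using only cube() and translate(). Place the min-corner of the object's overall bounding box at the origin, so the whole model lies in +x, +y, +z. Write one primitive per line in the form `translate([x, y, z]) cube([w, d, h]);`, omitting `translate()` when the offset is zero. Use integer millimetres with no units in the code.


cube([512, 435, 19]);
translate([0, 0, 19]) cube([512, 19, 247]);
translate([0, 416, 19]) cube([512, 19, 247]);
translate([0, 19, 19]) cube([19, 397, 247]);
translate([493, 19, 19]) cube([19, 397, 247]);


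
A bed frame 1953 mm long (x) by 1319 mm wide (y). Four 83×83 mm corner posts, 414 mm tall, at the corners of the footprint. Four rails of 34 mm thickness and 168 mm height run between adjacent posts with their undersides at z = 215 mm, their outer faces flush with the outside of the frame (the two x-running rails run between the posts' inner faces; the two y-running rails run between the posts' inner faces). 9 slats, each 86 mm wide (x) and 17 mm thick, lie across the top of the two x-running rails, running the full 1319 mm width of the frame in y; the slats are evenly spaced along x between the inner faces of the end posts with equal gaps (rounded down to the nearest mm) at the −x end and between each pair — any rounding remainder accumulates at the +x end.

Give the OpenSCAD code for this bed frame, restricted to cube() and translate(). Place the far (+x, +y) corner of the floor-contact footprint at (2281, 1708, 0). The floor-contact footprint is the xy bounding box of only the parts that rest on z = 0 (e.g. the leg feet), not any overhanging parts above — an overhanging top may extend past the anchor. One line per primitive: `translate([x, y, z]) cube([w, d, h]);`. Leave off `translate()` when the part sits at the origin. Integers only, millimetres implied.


// slat z = rail_z + rail_h = 215 + 168 = 383
// slat gap = ⌊(1787 − 9·86) / 10⌋ = 101
translate([328, 389, 0]) cube([83, 83, 414]);
translate([328, 1625, 0]) cube([83, 83, 414]);
translate([2198, 389, 0]) cube([83, 83, 414]);
translate([2198, 1625, 0]) cube([83, 83, 414]);
translate([411, 389, 215]) cube([1787, 34, 168]);
translate([411, 1674, 215]) cube([1787, 34, 168]);
translate([328, 472, 215]) cube([34, 1153, 168]);
translate([2247, 472, 215]) cube([34, 1153, 168]);
translate([512, 389, 383]) cube([86, 1319, 17]);
translate([699, 389, 383]) cube([86, 1319, 17]);
translate([886, 389, 383]) cube([86, 1319, 17]);
translate([1073, 389, 383]) cube([86, 1319, 17]);
translate([1260, 389, 383]) cube([86, 1319, 17]);
translate([1447, 389, 383]) cube([86, 1319, 17]);
translate([1634, 389, 383]) cube([86, 1319, 17]);
translate([1821, 389, 383]) cube([86, 1319, 17]);
translate([2008, 389, 383]) cube([86, 1319, 17]);


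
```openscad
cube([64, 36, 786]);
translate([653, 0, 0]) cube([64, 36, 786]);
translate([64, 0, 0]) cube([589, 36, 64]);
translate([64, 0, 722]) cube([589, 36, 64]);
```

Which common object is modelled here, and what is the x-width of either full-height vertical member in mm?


A picture frame. The border width is 64 mm.

Four thin pieces enclosing a rectangular opening — a picture frame. The two full-height stiles are 786 mm tall; the top rail sits at z = 722 and is 64 mm tall, so the border above the opening is 786 − 722 = 64 mm, matching the stile x-width.


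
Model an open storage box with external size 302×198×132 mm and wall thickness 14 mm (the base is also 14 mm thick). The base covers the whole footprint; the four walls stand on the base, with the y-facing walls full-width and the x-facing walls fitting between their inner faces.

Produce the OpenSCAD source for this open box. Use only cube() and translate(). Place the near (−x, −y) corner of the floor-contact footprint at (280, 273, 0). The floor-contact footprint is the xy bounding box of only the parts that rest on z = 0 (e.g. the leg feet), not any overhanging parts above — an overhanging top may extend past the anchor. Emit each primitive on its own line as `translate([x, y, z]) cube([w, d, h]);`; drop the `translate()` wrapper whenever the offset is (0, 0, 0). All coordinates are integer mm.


translate([280, 273, 0]) cube([302, 198, 14]);
translate([280, 273, 14]) cube([302, 14, 118]);
translate([280, 457, 14]) cube([302, 14, 118]);
translate([280, 287, 14]) cube([14, 170, 118]);
translate([568, 287, 14]) cube([14, 170, 118]);


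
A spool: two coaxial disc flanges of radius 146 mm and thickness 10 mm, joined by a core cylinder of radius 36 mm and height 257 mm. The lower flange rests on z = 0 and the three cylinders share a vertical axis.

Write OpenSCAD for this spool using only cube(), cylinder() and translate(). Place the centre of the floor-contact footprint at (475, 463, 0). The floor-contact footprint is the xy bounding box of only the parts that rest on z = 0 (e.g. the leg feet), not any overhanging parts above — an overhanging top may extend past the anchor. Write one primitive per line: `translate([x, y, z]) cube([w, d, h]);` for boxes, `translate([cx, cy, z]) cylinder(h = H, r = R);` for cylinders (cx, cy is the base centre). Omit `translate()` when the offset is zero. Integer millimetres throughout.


translate([475, 463, 0]) cylinder(h = 10, r = 146);
translate([475, 463, 10]) cylinder(h = 257, r = 36);
translate([475, 463, 267]) cylinder(h = 10, r = 146);


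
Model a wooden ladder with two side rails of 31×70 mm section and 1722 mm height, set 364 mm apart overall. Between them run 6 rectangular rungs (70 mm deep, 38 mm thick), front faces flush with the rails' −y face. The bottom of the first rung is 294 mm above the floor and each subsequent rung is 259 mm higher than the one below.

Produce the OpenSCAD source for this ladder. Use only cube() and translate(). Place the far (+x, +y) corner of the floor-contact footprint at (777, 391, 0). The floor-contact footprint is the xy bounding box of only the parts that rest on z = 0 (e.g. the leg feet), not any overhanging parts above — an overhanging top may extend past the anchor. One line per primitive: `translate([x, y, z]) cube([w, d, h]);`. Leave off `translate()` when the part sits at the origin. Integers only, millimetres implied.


// rung span = 364 - 2*31 = 302
// rung[k] z = 294 + k*259
translate([413, 321, 0]) cube([31, 70, 1722]);
translate([746, 321, 0]) cube([31, 70, 1722]);
translate([444, 321, 294]) cube([302, 70, 38]);
translate([444, 321, 553]) cube([302, 70, 38]);
translate([444, 321, 812]) cube([302, 70, 38]);
translate([444, 321, 1071]) cube([302, 70, 38]);
translate([444, 321, 1330]) cube([302, 70, 38]);
translate([444, 321, 1589]) cube([302, 70, 38]);


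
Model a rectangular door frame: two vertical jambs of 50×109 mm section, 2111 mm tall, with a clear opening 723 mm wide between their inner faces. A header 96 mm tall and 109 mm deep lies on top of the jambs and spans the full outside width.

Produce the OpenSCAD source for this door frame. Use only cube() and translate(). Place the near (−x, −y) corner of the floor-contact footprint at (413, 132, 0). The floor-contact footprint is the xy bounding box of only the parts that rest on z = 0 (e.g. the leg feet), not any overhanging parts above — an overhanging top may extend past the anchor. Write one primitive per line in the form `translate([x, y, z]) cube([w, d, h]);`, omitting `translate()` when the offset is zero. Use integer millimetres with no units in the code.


translate([413, 132, 0]) cube([50, 109, 2111]);
translate([1186, 132, 0]) cube([50, 109, 2111]);
translate([413, 132, 2111]) cube([823, 109, 96]);


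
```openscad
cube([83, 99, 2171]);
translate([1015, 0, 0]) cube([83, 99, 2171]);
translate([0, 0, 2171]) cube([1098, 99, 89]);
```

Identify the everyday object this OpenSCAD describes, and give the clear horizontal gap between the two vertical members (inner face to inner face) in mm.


A door frame. The clear opening width is 932 mm.

Two 2171 mm tall posts with a header on top — a door frame. The left jamb is 83 mm wide at x = 0; the right jamb starts at x = 1015. The clear opening is 1015 − 83 = 932 mm.


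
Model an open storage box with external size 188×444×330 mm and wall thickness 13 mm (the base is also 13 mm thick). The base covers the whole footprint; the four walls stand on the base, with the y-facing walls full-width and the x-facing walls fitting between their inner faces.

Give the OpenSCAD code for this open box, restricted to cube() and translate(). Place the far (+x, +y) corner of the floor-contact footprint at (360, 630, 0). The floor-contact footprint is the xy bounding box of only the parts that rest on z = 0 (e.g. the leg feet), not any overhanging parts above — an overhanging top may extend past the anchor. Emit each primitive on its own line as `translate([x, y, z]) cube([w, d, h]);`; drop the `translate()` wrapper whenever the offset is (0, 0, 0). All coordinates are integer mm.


translate([172, 186, 0]) cube([188, 444, 13]);
translate([172, 186, 13]) cube([188, 13, 317]);
translate([172, 617, 13]) cube([188, 13, 317]);
translate([172, 199, 13]) cube([13, 418, 317]);
translate([347, 199, 13]) cube([13, 418, 317]);


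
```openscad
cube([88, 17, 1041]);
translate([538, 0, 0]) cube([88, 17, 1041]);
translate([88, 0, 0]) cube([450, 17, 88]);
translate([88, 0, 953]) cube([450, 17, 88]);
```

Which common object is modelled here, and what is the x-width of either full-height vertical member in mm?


A picture frame. The border width is 88 mm.

Four thin pieces enclosing a rectangular opening — a picture frame. The two full-height stiles are 1041 mm tall; the top rail sits at z = 953 and is 88 mm tall, so the border above the opening is 1041 − 953 = 88 mm, matching the stile x-width.


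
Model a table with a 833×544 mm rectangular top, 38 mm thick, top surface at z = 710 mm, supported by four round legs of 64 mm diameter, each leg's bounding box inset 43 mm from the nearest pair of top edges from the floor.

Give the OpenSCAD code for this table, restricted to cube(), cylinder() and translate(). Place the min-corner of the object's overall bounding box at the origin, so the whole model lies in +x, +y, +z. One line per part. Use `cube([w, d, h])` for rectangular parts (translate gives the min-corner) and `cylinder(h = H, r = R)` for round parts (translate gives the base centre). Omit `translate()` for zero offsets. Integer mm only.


translate([0, 0, 672]) cube([833, 544, 38]);
translate([75, 75, 0]) cylinder(h = 672, r = 32);
translate([758, 75, 0]) cylinder(h = 672, r = 32);
translate([75, 469, 0]) cylinder(h = 672, r = 32);
translate([758, 469, 0]) cylinder(h = 672, r = 32);


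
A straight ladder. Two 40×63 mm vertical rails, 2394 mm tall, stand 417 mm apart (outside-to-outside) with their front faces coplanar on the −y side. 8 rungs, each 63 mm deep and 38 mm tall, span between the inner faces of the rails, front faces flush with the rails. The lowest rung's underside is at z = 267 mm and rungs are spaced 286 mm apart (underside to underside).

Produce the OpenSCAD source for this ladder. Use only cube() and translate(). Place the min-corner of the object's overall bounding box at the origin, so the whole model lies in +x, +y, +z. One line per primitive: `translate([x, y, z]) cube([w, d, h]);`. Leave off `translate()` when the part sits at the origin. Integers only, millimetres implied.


cube([40, 63, 2394]);
translate([377, 0, 0]) cube([40, 63, 2394]);
translate([40, 0, 267]) cube([337, 63, 38]);
translate([40, 0, 553]) cube([337, 63, 38]);
translate([40, 0, 839]) cube([337, 63, 38]);
translate([40, 0, 1125]) cube([337, 63, 38]);
translate([40, 0, 1411]) cube([337, 63, 38]);
translate([40, 0, 1697]) cube([337, 63, 38]);
translate([40, 0, 1983]) cube([337, 63, 38]);
translate([40, 0, 2269]) cube([337, 63, 38]);


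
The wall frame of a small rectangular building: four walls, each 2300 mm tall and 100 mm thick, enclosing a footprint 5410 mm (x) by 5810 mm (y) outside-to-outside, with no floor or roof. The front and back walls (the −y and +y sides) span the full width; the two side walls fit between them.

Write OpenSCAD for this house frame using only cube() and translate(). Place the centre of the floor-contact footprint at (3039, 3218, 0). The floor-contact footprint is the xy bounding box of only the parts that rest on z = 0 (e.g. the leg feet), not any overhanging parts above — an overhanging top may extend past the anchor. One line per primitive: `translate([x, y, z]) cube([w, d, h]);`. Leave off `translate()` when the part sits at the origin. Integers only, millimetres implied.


translate([334, 313, 0]) cube([5410, 100, 2300]);
translate([334, 6023, 0]) cube([5410, 100, 2300]);
translate([334, 413, 0]) cube([100, 5610, 2300]);
translate([5644, 413, 0]) cube([100, 5610, 2300]);


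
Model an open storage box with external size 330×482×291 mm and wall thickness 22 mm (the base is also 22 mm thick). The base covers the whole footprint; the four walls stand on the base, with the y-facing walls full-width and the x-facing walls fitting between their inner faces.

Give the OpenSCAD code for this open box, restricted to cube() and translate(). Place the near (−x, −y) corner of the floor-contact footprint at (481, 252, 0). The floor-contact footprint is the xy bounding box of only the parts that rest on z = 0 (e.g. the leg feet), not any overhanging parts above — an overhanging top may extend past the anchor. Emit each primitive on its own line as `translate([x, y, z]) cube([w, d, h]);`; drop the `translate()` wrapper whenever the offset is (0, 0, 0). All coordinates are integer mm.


translate([481, 252, 0]) cube([330, 482, 22]);
translate([481, 252, 22]) cube([330, 22, 269]);
translate([481, 712, 22]) cube([330, 22, 269]);
translate([481, 274, 22]) cube([22, 438, 269]);
translate([789, 274, 22]) cube([22, 438, 269]);


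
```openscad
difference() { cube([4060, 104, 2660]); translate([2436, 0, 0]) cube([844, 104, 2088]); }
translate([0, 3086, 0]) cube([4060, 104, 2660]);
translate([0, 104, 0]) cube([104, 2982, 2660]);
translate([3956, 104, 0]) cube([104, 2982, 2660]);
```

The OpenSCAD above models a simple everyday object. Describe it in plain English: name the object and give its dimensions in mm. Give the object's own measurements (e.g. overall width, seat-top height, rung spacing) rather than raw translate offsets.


A single room: four walls, each 2660 mm tall and 104 mm thick, enclosing an outside footprint 4060×3190 mm (x × y), no floor or roof. The front and back walls (−y and +y sides) run the full x-width; the side walls fit between their inner faces. A door opening 844 mm wide and 2088 mm tall is cut through the front wall from the floor up, its −x edge 2436 mm from the wall's −x end.


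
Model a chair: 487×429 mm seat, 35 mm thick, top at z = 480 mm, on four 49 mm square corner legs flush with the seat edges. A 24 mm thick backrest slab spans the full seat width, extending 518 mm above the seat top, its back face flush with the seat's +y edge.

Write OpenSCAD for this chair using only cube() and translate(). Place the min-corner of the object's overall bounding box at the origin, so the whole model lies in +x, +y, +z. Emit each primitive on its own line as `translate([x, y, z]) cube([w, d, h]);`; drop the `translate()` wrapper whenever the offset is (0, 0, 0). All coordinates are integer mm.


// leg_h = 480 - 35 = 445
translate([0, 0, 445]) cube([487, 429, 35]);
cube([49, 49, 445]);
translate([438, 0, 0]) cube([49, 49, 445]);
translate([0, 380, 0]) cube([49, 49, 445]);
translate([438, 380, 0]) cube([49, 49, 445]);
translate([0, 405, 480]) cube([487, 24, 518]);


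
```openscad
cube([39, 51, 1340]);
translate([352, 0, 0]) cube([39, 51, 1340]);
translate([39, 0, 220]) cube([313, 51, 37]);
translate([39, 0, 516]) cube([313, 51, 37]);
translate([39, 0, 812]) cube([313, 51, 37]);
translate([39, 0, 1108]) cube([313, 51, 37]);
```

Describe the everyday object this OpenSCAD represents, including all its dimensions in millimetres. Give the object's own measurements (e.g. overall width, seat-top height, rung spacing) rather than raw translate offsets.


A straight ladder. Two 39×51 mm vertical rails, 1340 mm tall, stand 391 mm apart (outside-to-outside) with their front faces coplanar on the −y side. 4 rungs, each 51 mm deep and 37 mm tall, span between the inner faces of the rails, front faces flush with the rails. The lowest rung's underside is at z = 220 mm and rungs are spaced 296 mm apart (underside to underside).


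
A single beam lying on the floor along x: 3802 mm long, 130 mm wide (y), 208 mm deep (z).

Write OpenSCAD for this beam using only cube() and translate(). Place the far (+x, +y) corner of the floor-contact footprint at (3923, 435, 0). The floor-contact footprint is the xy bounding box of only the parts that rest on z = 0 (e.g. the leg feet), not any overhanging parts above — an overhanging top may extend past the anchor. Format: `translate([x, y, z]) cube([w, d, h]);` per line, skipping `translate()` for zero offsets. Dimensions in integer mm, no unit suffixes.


translate([121, 305, 0]) cube([3802, 130, 208]);


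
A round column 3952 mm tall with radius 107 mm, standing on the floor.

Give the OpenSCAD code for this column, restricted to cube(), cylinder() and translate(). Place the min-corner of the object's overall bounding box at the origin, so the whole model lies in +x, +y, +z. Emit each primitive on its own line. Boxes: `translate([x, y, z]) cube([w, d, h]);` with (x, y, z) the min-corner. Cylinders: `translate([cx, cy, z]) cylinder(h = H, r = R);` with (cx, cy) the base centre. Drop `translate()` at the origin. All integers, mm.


translate([107, 107, 0]) cylinder(h = 3952, r = 107);


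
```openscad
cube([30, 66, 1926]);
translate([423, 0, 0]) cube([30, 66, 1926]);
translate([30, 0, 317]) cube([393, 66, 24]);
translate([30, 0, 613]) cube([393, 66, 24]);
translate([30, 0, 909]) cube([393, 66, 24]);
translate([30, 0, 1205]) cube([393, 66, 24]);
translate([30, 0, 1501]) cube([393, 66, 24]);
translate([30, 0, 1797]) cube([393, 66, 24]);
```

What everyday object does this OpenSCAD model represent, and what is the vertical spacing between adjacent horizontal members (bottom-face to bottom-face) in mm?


A ladder. The rung spacing is 296 mm.

Two tall 30×66 posts with 6 short bars between them — a ladder. Adjacent rungs sit at z = 317 and z = 613, so the spacing is 613 − 317 = 296 mm.


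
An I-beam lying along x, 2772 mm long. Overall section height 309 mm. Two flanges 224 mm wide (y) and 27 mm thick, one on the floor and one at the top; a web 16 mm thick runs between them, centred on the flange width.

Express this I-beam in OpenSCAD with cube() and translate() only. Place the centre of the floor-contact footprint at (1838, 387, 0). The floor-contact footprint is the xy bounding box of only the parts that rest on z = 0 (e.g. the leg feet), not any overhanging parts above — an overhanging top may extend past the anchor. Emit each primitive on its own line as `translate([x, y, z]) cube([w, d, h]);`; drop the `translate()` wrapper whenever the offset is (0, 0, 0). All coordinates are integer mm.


translate([452, 275, 0]) cube([2772, 224, 27]);
translate([452, 379, 27]) cube([2772, 16, 255]);
translate([452, 275, 282]) cube([2772, 224, 27]);


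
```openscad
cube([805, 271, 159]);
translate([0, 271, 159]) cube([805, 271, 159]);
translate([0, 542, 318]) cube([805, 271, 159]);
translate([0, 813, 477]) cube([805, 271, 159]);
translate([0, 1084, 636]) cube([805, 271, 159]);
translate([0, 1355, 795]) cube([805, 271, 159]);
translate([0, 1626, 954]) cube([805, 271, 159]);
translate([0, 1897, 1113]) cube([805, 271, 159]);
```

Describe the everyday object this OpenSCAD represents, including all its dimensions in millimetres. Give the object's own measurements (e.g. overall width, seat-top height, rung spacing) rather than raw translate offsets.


A straight staircase of 8 solid steps. Each step is 805 mm wide (x), 271 mm deep (y, the going) and 159 mm tall (the rise). The first step rests on the floor; each subsequent step sits one going further in +y and one rise higher in +z, directly behind and above the previous step with no overlap.


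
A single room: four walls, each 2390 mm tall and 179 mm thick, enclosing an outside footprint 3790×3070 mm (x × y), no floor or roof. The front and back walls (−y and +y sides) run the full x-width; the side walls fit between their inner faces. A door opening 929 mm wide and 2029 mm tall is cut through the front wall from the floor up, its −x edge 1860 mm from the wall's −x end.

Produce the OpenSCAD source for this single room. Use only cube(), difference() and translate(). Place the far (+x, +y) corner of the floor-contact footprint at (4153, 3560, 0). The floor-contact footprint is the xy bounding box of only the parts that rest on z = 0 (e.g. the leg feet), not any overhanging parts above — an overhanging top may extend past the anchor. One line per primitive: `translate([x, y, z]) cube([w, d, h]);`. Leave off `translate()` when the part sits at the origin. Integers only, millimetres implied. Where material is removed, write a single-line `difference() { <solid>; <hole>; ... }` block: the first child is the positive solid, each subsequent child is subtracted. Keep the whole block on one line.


difference() { translate([363, 490, 0]) cube([3790, 179, 2390]); translate([2223, 490, 0]) cube([929, 179, 2029]); }
translate([363, 3381, 0]) cube([3790, 179, 2390]);
translate([363, 669, 0]) cube([179, 2712, 2390]);
translate([3974, 669, 0]) cube([179, 2712, 2390]);


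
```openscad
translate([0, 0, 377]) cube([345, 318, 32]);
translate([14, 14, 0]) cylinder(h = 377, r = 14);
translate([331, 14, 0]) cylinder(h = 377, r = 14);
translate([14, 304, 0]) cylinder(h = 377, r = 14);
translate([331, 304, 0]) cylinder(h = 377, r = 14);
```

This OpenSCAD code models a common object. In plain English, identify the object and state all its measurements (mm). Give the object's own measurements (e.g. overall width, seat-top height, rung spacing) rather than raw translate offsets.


A simple wooden stool: a rectangular seat 345 mm (x) by 318 mm (y), 32 mm thick, top face at z = 409 mm, on four round legs, each 28 mm in diameter. The legs rest on z = 0, each leg's axis is inset half a diameter from the nearest pair of seat edges (so the leg's bounding box is flush with the corner).


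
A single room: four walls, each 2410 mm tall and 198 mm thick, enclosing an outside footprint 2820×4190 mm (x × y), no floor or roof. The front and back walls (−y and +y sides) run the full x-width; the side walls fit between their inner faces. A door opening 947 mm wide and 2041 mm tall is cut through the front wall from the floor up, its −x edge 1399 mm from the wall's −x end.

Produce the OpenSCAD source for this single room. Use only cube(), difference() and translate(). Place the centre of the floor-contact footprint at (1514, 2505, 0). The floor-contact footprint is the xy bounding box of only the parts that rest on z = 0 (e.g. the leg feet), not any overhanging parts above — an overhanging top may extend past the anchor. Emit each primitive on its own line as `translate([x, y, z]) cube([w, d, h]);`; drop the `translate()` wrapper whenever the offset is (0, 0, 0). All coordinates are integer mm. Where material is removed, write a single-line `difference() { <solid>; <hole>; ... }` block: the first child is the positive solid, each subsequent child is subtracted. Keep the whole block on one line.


difference() { translate([104, 410, 0]) cube([2820, 198, 2410]); translate([1503, 410, 0]) cube([947, 198, 2041]); }
translate([104, 4402, 0]) cube([2820, 198, 2410]);
translate([104, 608, 0]) cube([198, 3794, 2410]);
translate([2726, 608, 0]) cube([198, 3794, 2410]);


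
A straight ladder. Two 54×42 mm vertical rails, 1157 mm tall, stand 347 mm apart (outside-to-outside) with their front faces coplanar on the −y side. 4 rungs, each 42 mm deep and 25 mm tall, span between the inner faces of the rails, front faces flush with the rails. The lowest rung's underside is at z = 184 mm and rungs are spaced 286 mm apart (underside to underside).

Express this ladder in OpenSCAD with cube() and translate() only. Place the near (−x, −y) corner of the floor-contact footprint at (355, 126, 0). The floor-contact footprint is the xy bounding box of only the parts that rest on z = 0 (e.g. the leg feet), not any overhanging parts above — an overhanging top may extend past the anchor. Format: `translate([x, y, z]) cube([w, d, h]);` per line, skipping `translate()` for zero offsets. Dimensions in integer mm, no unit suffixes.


// rung span = 347 - 2*54 = 239
// rung[k] z = 184 + k*286
translate([355, 126, 0]) cube([54, 42, 1157]);
translate([648, 126, 0]) cube([54, 42, 1157]);
translate([409, 126, 184]) cube([239, 42, 25]);
translate([409, 126, 470]) cube([239, 42, 25]);
translate([409, 126, 756]) cube([239, 42, 25]);
translate([409, 126, 1042]) cube([239, 42, 25]);


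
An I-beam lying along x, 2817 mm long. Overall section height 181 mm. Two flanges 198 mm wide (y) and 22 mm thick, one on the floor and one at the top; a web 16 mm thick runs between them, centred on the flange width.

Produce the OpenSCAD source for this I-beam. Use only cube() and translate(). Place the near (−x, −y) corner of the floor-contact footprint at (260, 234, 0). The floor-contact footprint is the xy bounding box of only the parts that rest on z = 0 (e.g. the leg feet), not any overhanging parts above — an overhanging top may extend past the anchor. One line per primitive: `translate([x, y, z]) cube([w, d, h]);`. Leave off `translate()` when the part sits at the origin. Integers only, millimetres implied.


translate([260, 234, 0]) cube([2817, 198, 22]);
translate([260, 325, 22]) cube([2817, 16, 137]);
translate([260, 234, 159]) cube([2817, 198, 22]);


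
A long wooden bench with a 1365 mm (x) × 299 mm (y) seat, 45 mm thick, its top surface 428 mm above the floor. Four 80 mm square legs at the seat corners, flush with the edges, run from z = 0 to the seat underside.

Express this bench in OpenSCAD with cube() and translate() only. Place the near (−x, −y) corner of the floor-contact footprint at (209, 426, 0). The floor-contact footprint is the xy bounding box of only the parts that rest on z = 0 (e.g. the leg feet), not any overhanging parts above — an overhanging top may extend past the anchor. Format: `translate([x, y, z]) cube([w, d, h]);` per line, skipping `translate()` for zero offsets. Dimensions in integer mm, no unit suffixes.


translate([209, 426, 383]) cube([1365, 299, 45]);
translate([209, 426, 0]) cube([80, 80, 383]);
translate([209, 645, 0]) cube([80, 80, 383]);
translate([1494, 426, 0]) cube([80, 80, 383]);
translate([1494, 645, 0]) cube([80, 80, 383]);


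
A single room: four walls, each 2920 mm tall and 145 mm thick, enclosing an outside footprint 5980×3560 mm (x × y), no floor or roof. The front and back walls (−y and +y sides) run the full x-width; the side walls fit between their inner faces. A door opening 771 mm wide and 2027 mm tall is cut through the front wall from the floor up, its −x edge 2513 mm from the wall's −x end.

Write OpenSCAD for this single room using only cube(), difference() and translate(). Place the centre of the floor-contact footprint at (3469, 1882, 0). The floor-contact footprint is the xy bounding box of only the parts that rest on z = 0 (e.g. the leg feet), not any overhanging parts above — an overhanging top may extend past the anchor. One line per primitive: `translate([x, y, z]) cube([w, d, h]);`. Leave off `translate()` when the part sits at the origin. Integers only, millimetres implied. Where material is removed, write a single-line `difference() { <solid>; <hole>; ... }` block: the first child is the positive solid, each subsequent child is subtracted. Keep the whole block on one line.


difference() { translate([479, 102, 0]) cube([5980, 145, 2920]); translate([2992, 102, 0]) cube([771, 145, 2027]); }
translate([479, 3517, 0]) cube([5980, 145, 2920]);
translate([479, 247, 0]) cube([145, 3270, 2920]);
translate([6314, 247, 0]) cube([145, 3270, 2920]);


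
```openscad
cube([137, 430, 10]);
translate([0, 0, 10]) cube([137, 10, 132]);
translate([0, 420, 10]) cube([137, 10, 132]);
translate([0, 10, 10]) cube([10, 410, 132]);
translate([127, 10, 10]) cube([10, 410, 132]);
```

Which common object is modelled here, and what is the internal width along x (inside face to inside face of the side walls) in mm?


An open box. The internal width is 117 mm.

A 137×430 base slab with four walls standing on it — an open box. The base is 137 mm wide and the walls are 10 mm thick, so the internal width is 137 − 2 × 10 = 117 mm.


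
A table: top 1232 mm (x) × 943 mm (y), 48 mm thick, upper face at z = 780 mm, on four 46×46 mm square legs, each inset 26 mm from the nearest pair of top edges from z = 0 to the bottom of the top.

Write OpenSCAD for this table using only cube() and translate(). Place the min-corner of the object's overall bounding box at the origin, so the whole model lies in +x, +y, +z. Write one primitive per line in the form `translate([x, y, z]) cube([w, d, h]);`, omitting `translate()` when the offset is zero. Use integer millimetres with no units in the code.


translate([0, 0, 732]) cube([1232, 943, 48]);
translate([26, 26, 0]) cube([46, 46, 732]);
translate([1160, 26, 0]) cube([46, 46, 732]);
translate([26, 871, 0]) cube([46, 46, 732]);
translate([1160, 871, 0]) cube([46, 46, 732]);


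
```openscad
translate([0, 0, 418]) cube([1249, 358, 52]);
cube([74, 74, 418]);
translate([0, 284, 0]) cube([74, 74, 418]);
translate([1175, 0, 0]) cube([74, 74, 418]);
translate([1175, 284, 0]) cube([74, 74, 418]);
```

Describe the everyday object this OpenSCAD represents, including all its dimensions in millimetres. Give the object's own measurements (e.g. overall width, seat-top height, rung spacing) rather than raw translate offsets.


A bench: a 1249×358 mm seat slab, 52 mm thick, top at z = 470 mm, on four 74×74 mm square legs flush with the seat corners and standing on z = 0.


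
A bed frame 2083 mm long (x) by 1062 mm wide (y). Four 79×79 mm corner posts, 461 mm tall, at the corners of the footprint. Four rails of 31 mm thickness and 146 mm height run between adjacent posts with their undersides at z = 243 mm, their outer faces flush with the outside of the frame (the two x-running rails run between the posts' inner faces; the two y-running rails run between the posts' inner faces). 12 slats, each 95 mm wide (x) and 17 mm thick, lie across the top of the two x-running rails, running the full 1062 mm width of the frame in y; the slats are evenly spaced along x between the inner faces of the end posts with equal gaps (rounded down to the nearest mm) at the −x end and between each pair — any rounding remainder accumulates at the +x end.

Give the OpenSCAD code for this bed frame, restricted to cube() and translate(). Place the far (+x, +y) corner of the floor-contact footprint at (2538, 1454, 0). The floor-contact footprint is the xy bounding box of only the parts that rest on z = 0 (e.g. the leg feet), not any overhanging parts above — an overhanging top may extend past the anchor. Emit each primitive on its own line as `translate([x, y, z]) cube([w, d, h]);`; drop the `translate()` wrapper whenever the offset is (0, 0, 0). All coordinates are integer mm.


translate([455, 392, 0]) cube([79, 79, 461]);
translate([455, 1375, 0]) cube([79, 79, 461]);
translate([2459, 392, 0]) cube([79, 79, 461]);
translate([2459, 1375, 0]) cube([79, 79, 461]);
translate([534, 392, 243]) cube([1925, 31, 146]);
translate([534, 1423, 243]) cube([1925, 31, 146]);
translate([455, 471, 243]) cube([31, 904, 146]);
translate([2507, 471, 243]) cube([31, 904, 146]);
translate([594, 392, 389]) cube([95, 1062, 17]);
translate([749, 392, 389]) cube([95, 1062, 17]);
translate([904, 392, 389]) cube([95, 1062, 17]);
translate([1059, 392, 389]) cube([95, 1062, 17]);
translate([1214, 392, 389]) cube([95, 1062, 17]);
translate([1369, 392, 389]) cube([95, 1062, 17]);
translate([1524, 392, 389]) cube([95, 1062, 17]);
translate([1679, 392, 389]) cube([95, 1062, 17]);
translate([1834, 392, 389]) cube([95, 1062, 17]);
translate([1989, 392, 389]) cube([95, 1062, 17]);
translate([2144, 392, 389]) cube([95, 1062, 17]);
translate([2299, 392, 389]) cube([95, 1062, 17]);


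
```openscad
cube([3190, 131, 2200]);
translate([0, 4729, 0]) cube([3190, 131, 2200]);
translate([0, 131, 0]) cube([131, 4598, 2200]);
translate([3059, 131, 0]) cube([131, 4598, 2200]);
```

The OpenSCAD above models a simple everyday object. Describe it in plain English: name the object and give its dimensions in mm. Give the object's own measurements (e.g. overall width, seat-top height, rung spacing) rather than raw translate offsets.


The wall frame of a small rectangular building: four walls, each 2200 mm tall and 131 mm thick, enclosing a footprint 3190 mm (x) by 4860 mm (y) outside-to-outside, with no floor or roof. The front and back walls (the −y and +y sides) span the full width; the two side walls fit between them.


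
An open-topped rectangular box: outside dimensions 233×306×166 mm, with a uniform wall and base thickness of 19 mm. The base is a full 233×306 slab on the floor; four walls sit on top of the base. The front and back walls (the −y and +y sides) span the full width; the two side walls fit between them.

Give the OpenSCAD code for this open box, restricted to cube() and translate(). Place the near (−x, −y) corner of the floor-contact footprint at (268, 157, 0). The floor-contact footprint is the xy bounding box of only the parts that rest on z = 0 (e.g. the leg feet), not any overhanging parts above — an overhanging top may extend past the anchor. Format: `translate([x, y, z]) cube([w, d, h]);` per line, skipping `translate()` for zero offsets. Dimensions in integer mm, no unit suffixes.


translate([268, 157, 0]) cube([233, 306, 19]);
translate([268, 157, 19]) cube([233, 19, 147]);
translate([268, 444, 19]) cube([233, 19, 147]);
translate([268, 176, 19]) cube([19, 268, 147]);
translate([482, 176, 19]) cube([19, 268, 147]);
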